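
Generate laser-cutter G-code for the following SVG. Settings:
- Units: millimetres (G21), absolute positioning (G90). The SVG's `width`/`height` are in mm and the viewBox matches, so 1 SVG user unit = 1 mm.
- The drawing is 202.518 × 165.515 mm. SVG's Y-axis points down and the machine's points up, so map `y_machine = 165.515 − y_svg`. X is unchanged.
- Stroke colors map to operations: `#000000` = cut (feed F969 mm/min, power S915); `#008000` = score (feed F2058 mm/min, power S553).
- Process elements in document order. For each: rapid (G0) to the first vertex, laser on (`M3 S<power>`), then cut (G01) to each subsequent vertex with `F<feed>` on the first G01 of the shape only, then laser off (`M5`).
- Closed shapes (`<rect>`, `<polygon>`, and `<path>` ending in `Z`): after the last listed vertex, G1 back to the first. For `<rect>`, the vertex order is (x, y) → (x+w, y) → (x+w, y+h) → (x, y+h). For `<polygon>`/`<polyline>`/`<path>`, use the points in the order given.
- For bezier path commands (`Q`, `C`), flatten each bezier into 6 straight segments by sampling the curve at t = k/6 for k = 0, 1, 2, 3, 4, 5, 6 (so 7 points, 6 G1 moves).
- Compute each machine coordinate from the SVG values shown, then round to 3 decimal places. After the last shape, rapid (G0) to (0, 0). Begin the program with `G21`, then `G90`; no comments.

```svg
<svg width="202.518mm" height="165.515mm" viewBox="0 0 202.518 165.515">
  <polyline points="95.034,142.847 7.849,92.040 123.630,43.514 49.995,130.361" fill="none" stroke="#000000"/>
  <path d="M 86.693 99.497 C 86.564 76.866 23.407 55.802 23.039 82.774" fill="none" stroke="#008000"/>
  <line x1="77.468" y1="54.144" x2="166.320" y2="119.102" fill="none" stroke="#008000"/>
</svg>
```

G21
G90
G0 X95.034 Y22.668
M3 S915
G01 X7.849 Y73.475 F969
G01 X123.630 Y122.001
G01 X49.995 Y35.154
M5
G0 X86.693 Y66.018
M3 S553
G01 X81.959 Y76.988 F2058
G01 X70.215 Y86.406
G01 X54.956 Y92.981
G01 X39.677 Y95.422
G01 X27.873 Y92.439
G01 X23.039 Y82.741
M5
G0 X77.468 Y111.371
M3 S553
G01 X166.320 Y46.413 F2058
M5
G0 X0.000 Y0.000

Since the viewBox matches the mm dimensions, user units are millimetres directly. The only transform is the Y-flip y_m = 165.515 − y_svg.

Shape 1 is a open polyline drawn with `<polyline>`. Its stroke #000000 means cut at S915, F969. After flipping Y the toolpath is (95.034,22.668) → (7.849,73.475) → (123.630,122.001) → (49.995,35.154).

Shape 2 is a cubic bezier drawn with `<path>`. Its stroke #008000 means score at S553, F2058. After flipping Y the toolpath is (86.693,66.018) → (81.959,76.988) → (70.215,86.406) → (54.956,92.981) → (39.677,95.422) → (27.873,92.439) → (23.039,82.741).

Shape 3 is a line segment drawn with `<line>`. Its stroke #008000 means score at S553, F2058. After flipping Y the toolpath is (77.468,111.371) → (166.320,46.413).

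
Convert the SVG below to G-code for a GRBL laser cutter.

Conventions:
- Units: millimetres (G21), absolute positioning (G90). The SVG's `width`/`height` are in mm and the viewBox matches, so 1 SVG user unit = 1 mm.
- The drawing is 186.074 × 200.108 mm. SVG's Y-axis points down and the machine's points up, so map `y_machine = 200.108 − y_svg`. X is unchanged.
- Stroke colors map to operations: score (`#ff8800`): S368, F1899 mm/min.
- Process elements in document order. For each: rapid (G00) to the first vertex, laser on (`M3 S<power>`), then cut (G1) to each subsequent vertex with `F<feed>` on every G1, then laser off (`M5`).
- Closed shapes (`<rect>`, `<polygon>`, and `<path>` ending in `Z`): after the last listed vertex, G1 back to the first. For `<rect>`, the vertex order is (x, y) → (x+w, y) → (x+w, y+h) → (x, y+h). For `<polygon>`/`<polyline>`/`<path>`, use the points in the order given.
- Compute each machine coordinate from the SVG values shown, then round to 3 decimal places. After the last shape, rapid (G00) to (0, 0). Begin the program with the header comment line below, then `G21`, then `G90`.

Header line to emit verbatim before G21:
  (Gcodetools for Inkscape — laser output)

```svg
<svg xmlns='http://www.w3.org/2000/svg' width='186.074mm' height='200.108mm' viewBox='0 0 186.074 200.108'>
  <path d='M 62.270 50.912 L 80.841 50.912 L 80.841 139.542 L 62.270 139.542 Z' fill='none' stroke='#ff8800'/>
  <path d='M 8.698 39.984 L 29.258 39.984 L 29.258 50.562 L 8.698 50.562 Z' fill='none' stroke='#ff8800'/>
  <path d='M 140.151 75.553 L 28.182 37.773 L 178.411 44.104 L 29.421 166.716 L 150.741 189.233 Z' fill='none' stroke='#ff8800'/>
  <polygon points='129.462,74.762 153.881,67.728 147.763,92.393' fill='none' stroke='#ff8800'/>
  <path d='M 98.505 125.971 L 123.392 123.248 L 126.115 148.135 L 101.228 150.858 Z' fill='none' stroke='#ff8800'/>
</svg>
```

(Gcodetools for Inkscape — laser output)
G21
G90
G00 X62.270 Y149.196
M3 S368
G1 X80.841 Y149.196 F1899
G1 X80.841 Y60.566 F1899
G1 X62.270 Y60.566 F1899
G1 X62.270 Y149.196 F1899
M5
G00 X8.698 Y160.124
M3 S368
G1 X29.258 Y160.124 F1899
G1 X29.258 Y149.546 F1899
G1 X8.698 Y149.546 F1899
G1 X8.698 Y160.124 F1899
M5
G00 X140.151 Y124.555
M3 S368
G1 X28.182 Y162.335 F1899
G1 X178.411 Y156.004 F1899
G1 X29.421 Y33.392 F1899
G1 X150.741 Y10.875 F1899
G1 X140.151 Y124.555 F1899
M5
G00 X129.462 Y125.346
M3 S368
G1 X153.881 Y132.380 F1899
G1 X147.763 Y107.715 F1899
G1 X129.462 Y125.346 F1899
M5
G00 X98.505 Y74.137
M3 S368
G1 X123.392 Y76.860 F1899
G1 X126.115 Y51.973 F1899
G1 X101.228 Y49.250 F1899
G1 X98.505 Y74.137 F1899
M5
G00 X0.000 Y0.000

1 u = 1 mm; y_m = 200.108 − y.

[1] `<path>` rectangle, #ff8800→score S368 F1899: (62.270,149.196) → (80.841,149.196) → (80.841,60.566) → (62.270,60.566) → (62.270,149.196) (closed)

[2] `<path>` rectangle, #ff8800→score S368 F1899: (8.698,160.124) → (29.258,160.124) → (29.258,149.546) → (8.698,149.546) → (8.698,160.124) (closed)

[3] `<path>` closed polygon, #ff8800→score S368 F1899: (140.151,124.555) → (28.182,162.335) → (178.411,156.004) → (29.421,33.392) → (150.741,10.875) → (140.151,124.555) (closed)

[4] `<polygon>` regular polygon, #ff8800→score S368 F1899: (129.462,125.346) → (153.881,132.380) → (147.763,107.715) → (129.462,125.346) (closed)

[5] `<path>` regular polygon, #ff8800→score S368 F1899: (98.505,74.137) → (123.392,76.860) → (126.115,51.973) → (101.228,49.250) → (98.505,74.137) (closed)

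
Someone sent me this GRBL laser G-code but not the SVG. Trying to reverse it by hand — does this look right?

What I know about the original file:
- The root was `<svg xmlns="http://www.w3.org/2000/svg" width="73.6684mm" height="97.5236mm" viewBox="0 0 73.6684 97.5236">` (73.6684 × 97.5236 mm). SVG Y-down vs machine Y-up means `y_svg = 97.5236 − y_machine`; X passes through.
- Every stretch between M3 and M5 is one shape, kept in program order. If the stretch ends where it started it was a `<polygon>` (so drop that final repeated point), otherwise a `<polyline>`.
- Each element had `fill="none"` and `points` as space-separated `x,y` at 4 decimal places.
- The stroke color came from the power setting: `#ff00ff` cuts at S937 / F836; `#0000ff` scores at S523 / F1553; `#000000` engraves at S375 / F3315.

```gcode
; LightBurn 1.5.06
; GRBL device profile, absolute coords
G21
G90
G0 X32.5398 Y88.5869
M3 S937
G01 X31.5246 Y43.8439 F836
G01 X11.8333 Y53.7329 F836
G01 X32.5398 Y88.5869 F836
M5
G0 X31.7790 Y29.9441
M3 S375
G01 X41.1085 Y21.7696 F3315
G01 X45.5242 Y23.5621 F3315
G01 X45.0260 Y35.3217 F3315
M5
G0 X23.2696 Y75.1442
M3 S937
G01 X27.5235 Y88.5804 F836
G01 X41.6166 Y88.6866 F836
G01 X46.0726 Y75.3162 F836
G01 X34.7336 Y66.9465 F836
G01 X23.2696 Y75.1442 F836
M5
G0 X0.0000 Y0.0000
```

Machine Y-up, SVG Y-down with viewBox height 97.5236, so y_svg = 97.5236 − y_machine; X carries over.

Run 1: S937 ⇒ cut layer `#ff00ff`. The run returns to its start, so emit a `<polygon>` with points (Y-flipped): 32.5398,8.9367 31.5246,53.6797 11.8333,43.7907.

Run 2: power S375 maps to stroke `#000000` (engrave). The run is open, so emit a `<polyline>` with points (Y-flipped): 31.7790,67.5795 41.1085,75.7540 45.5242,73.9615 45.0260,62.2019.

Run 3: the run's S937 means `#ff00ff` (cut). The run returns to its start, so emit a `<polygon>` with points (Y-flipped): 23.2696,22.3794 27.5235,8.9432 41.6166,8.8370 46.0726,22.2074 34.7336,30.5771.

<svg xmlns="http://www.w3.org/2000/svg" width="73.6684mm" height="97.5236mm" viewBox="0 0 73.6684 97.5236">
  <polygon points="32.5398,8.9367 31.5246,53.6797 11.8333,43.7907" fill="none" stroke="#ff00ff"/>
  <polyline points="31.7790,67.5795 41.1085,75.7540 45.5242,73.9615 45.0260,62.2019" fill="none" stroke="#000000"/>
  <polygon points="23.2696,22.3794 27.5235,8.9432 41.6166,8.8370 46.0726,22.2074 34.7336,30.5771" fill="none" stroke="#ff00ff"/>
</svg>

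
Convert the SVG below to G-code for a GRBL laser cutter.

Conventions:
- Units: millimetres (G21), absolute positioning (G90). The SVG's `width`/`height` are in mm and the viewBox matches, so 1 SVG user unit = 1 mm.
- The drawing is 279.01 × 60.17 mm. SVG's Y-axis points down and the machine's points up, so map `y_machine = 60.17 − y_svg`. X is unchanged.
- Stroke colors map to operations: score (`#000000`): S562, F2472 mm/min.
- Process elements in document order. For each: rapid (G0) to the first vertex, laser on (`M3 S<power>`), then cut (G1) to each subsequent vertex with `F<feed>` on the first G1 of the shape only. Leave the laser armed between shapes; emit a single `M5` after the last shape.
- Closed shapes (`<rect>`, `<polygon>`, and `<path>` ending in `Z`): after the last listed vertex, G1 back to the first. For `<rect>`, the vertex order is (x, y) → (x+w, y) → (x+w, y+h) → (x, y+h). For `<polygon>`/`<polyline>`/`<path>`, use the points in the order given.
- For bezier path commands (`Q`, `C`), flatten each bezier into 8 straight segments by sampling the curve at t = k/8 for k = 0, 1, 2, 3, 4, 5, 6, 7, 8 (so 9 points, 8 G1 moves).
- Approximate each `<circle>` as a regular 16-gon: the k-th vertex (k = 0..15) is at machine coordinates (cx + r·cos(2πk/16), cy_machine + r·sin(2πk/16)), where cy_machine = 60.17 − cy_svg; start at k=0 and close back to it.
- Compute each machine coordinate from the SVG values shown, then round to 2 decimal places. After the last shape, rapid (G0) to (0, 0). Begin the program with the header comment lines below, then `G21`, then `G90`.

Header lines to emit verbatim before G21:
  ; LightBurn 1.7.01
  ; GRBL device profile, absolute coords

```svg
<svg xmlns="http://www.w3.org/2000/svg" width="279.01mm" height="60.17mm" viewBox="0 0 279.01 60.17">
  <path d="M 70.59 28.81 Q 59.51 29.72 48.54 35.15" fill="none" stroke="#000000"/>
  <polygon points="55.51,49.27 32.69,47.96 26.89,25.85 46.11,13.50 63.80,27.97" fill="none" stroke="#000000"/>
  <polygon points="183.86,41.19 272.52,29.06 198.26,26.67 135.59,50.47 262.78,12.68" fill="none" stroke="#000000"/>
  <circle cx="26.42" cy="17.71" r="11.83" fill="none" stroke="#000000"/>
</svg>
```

; LightBurn 1.7.01
; GRBL device profile, absolute coords
G21
G90
G0 X70.59 Y31.36
M3 S562
G1 X67.82 Y31.06 F2472
G1 X65.06 Y30.62
G1 X62.30 Y30.04
G1 X59.54 Y29.32
G1 X56.78 Y28.46
G1 X54.03 Y27.45
G1 X51.28 Y26.31
G1 X48.54 Y25.02
G0 X55.51 Y10.90
M3 S562
G1 X32.69 Y12.21 F2472
G1 X26.89 Y34.32
G1 X46.11 Y46.67
G1 X63.80 Y32.20
G1 X55.51 Y10.90
G0 X183.86 Y18.98
M3 S562
G1 X272.52 Y31.11 F2472
G1 X198.26 Y33.50
G1 X135.59 Y9.70
G1 X262.78 Y47.49
G1 X183.86 Y18.98
G0 X38.25 Y42.46
M3 S562
G1 X37.35 Y46.99 F2472
G1 X34.79 Y50.83
G1 X30.95 Y53.39
G1 X26.42 Y54.29
G1 X21.89 Y53.39
G1 X18.05 Y50.83
G1 X15.49 Y46.99
G1 X14.59 Y42.46
G1 X15.49 Y37.93
G1 X18.05 Y34.09
G1 X21.89 Y31.53
G1 X26.42 Y30.63
G1 X30.95 Y31.53
G1 X34.79 Y34.09
G1 X37.35 Y37.93
G1 X38.25 Y42.46
M5
G0 X0.00 Y0.00

Since the viewBox matches the mm dimensions, user units are millimetres directly. The only transform is the Y-flip y_m = 60.17 − y_svg.

Shape 1 is a quadratic bezier drawn with `<path>`. Its stroke #000000 means score at S562, F2472. After flipping Y the toolpath is (70.59,31.36) → (67.82,31.06) → (65.06,30.62) → (62.30,30.04) → (59.54,29.32) → (56.78,28.46) → (54.03,27.45) → (51.28,26.31) → (48.54,25.02).

Shape 2 is a regular polygon drawn with `<polygon>`. Its stroke #000000 means score at S562, F2472. After flipping Y the toolpath is (55.51,10.90) → (32.69,12.21) → (26.89,34.32) → (46.11,46.67) → (63.80,32.20) → (55.51,10.90), returning to the start.

Shape 3 is a closed polygon drawn with `<polygon>`. Its stroke #000000 means score at S562, F2472. After flipping Y the toolpath is (183.86,18.98) → (272.52,31.11) → (198.26,33.50) → (135.59,9.70) → (262.78,47.49) → (183.86,18.98), returning to the start.

Shape 4 is a circle drawn with `<circle>`. Its stroke #000000 means score at S562, F2472. After flipping Y the toolpath is (38.25,42.46) → (37.35,46.99) → (34.79,50.83) → (30.95,53.39) → (26.42,54.29) → (21.89,53.39) → (18.05,50.83) → (15.49,46.99) → (14.59,42.46) → (15.49,37.93) → (18.05,34.09) → (21.89,31.53) → (26.42,30.63) → (30.95,31.53) → (34.79,34.09) → (37.35,37.93) → (38.25,42.46), returning to the start.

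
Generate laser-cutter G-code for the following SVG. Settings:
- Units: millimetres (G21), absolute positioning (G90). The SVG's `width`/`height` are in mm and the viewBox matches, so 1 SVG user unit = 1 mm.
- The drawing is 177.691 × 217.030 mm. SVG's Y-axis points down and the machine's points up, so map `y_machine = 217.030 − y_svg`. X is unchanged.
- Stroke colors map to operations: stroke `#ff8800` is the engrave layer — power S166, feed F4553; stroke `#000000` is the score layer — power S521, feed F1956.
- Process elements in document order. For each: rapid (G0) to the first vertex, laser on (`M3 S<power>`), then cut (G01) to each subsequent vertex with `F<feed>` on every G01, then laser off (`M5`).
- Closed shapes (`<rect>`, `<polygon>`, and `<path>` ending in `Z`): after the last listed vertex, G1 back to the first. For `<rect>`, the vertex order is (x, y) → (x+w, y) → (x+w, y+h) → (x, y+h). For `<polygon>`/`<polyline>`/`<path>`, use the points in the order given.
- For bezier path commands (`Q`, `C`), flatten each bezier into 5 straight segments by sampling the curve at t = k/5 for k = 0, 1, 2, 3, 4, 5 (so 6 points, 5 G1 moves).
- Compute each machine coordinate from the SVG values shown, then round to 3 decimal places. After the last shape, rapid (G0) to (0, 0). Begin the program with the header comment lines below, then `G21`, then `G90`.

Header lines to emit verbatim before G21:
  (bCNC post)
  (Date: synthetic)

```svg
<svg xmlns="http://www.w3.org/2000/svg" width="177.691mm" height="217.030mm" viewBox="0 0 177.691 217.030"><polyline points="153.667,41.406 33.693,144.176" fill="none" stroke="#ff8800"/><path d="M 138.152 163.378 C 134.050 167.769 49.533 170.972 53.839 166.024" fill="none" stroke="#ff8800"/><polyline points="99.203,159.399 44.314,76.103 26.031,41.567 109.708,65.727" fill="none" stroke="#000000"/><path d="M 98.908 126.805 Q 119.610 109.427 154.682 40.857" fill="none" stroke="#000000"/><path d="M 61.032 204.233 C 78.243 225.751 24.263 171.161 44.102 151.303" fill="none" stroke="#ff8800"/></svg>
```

viewBox `0 0 177.691 217.030` with mm width/height → 1 unit = 1 mm. Flip: y_m = 217.030 − y_svg.

**Shape 1** — `<polyline>` line segment, stroke `#ff8800` → engrave (S166, F4553). Machine vertices: (153.667,175.624) → (33.693,72.854). Open path.

**Shape 2** — `<path>` cubic bezier, stroke `#ff8800` → engrave (S166, F4553). Control points (SVG): P0=(138.152,163.378), P1=(134.050,167.769), P2=(49.533,170.972), P3=(53.839,166.024); sampled at t=k/5. Machine vertices: (138.152,53.652) → (127.395,51.216) → (105.462,49.399) → (80.476,48.535) → (60.560,48.960) → (53.839,51.006). Open path.

**Shape 3** — `<polyline>` open polyline, stroke `#000000` → score (S521, F1956). Machine vertices: (99.203,57.631) → (44.314,140.927) → (26.031,175.463) → (109.708,151.303). Open path.

**Shape 4** — `<path>` quadratic bezier, stroke `#000000` → score (S521, F1956). Control points (SVG): P0=(98.908,126.805), P1=(119.610,109.427), P2=(154.682,40.857); sampled at t=k/5. Machine vertices: (98.908,90.225) → (107.764,99.224) → (117.769,112.318) → (128.924,129.508) → (141.228,150.793) → (154.682,176.173). Open path.

**Shape 5** — `<path>` cubic bezier, stroke `#ff8800` → engrave (S166, F4553). Control points (SVG): P0=(61.032,204.233), P1=(78.243,225.751), P2=(24.263,171.161), P3=(44.102,151.303); sampled at t=k/5. Machine vertices: (61.032,12.797) → (63.976,8.132) → (56.794,16.413) → (46.448,32.320) → (39.897,50.531) → (44.102,65.727). Open path.

(bCNC post)
(Date: synthetic)
G21
G90
G0 X153.667 Y175.624
M3 S166
G01 X33.693 Y72.854 F4553
M5
G0 X138.152 Y53.652
M3 S166
G01 X127.395 Y51.216 F4553
G01 X105.462 Y49.399 F4553
G01 X80.476 Y48.535 F4553
G01 X60.560 Y48.960 F4553
G01 X53.839 Y51.006 F4553
M5
G0 X99.203 Y57.631
M3 S521
G01 X44.314 Y140.927 F1956
G01 X26.031 Y175.463 F1956
G01 X109.708 Y151.303 F1956
M5
G0 X98.908 Y90.225
M3 S521
G01 X107.764 Y99.224 F1956
G01 X117.769 Y112.318 F1956
G01 X128.924 Y129.508 F1956
G01 X141.228 Y150.793 F1956
G01 X154.682 Y176.173 F1956
M5
G0 X61.032 Y12.797
M3 S166
G01 X63.976 Y8.132 F4553
G01 X56.794 Y16.413 F4553
G01 X46.448 Y32.320 F4553
G01 X39.897 Y50.531 F4553
G01 X44.102 Y65.727 F4553
M5
G0 X0.000 Y0.000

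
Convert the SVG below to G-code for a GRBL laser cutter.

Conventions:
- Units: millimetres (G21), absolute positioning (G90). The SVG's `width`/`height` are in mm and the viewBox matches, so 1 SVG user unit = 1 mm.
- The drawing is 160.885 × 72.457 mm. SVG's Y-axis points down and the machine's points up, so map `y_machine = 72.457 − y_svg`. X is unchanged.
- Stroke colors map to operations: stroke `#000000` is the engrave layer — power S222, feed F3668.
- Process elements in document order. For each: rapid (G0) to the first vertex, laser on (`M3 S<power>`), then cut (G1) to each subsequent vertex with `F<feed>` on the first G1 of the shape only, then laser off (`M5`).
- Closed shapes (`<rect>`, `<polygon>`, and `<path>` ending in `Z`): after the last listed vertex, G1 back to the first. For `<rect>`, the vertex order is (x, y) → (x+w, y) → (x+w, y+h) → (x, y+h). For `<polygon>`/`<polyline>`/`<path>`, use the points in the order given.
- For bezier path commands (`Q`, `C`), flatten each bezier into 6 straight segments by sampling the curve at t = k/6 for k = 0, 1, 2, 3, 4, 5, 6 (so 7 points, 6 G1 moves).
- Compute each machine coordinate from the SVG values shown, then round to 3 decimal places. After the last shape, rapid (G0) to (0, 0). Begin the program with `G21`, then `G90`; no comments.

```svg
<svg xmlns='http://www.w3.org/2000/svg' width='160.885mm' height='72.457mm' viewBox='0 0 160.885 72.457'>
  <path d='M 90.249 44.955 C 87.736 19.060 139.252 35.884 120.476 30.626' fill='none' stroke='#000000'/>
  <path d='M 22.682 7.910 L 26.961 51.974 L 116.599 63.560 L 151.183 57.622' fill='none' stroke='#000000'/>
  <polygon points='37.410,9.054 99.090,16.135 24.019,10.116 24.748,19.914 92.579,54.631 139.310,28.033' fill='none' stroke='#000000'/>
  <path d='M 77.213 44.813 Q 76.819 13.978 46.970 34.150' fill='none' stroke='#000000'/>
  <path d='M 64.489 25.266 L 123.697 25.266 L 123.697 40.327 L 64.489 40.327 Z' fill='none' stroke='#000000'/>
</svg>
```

G21
G90
G0 X90.249 Y27.502
M3 S222
G1 X92.919 Y37.190 F3668
G1 X101.141 Y41.557
G1 X111.461 Y42.405
G1 X120.426 Y41.534
G1 X124.582 Y40.742
G1 X120.476 Y41.831
M5
G0 X22.682 Y64.547
M3 S222
G1 X26.961 Y20.483 F3668
G1 X116.599 Y8.897
G1 X151.183 Y14.835
M5
G0 X37.410 Y63.403
M3 S222
G1 X99.090 Y56.322 F3668
G1 X24.019 Y62.341
G1 X24.748 Y52.543
G1 X92.579 Y17.826
G1 X139.310 Y44.424
G1 X37.410 Y63.403
M5
G0 X77.213 Y27.644
M3 S222
G1 X76.263 Y36.505 F3668
G1 X73.678 Y42.533
G1 X69.455 Y45.727
G1 X63.597 Y46.088
G1 X56.101 Y43.614
G1 X46.970 Y38.307
M5
G0 X64.489 Y47.191
M3 S222
G1 X123.697 Y47.191 F3668
G1 X123.697 Y32.130
G1 X64.489 Y32.130
G1 X64.489 Y47.191
M5
G0 X0.000 Y0.000

1 u = 1 mm; y_m = 72.457 − y.

[1] `<path>` cubic bezier, #000000→engrave S222 F3668: (90.249,27.502) → (92.919,37.190) → (101.141,41.557) → (111.461,42.405) → (120.426,41.534) → (124.582,40.742) → (120.476,41.831)

[2] `<path>` open polyline, #000000→engrave S222 F3668: (22.682,64.547) → (26.961,20.483) → (116.599,8.897) → (151.183,14.835)

[3] `<polygon>` closed polygon, #000000→engrave S222 F3668: (37.410,63.403) → (99.090,56.322) → (24.019,62.341) → (24.748,52.543) → (92.579,17.826) → (139.310,44.424) → (37.410,63.403) (closed)

[4] `<path>` quadratic bezier, #000000→engrave S222 F3668: (77.213,27.644) → (76.263,36.505) → (73.678,42.533) → (69.455,45.727) → (63.597,46.088) → (56.101,43.614) → (46.970,38.307)

[5] `<path>` rectangle, #000000→engrave S222 F3668: (64.489,47.191) → (123.697,47.191) → (123.697,32.130) → (64.489,32.130) → (64.489,47.191) (closed)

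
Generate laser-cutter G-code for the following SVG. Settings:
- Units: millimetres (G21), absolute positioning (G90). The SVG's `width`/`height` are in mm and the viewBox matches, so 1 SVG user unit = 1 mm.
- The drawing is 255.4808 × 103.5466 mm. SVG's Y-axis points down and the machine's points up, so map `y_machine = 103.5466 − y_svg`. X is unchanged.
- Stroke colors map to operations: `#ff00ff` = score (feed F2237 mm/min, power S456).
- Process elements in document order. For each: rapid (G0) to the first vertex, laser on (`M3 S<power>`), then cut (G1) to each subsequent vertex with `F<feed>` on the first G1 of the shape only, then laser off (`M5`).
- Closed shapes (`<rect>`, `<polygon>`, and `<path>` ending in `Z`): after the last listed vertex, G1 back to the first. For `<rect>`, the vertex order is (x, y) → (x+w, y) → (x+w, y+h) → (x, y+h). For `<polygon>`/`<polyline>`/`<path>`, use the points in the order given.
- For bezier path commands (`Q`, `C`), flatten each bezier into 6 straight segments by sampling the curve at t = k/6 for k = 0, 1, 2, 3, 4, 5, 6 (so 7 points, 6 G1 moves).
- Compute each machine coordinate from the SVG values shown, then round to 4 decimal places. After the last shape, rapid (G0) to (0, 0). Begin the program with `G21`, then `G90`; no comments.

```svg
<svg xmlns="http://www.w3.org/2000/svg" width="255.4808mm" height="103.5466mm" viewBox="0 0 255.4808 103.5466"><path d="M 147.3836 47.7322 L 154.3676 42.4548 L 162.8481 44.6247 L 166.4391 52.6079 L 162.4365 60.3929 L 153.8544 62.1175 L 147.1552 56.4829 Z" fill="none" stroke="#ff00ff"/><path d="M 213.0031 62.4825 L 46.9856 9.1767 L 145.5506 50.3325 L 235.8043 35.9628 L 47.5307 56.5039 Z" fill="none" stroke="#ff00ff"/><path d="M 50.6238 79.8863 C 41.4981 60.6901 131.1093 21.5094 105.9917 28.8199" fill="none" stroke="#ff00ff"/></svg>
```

G21
G90
G0 X147.3836 Y55.8144
M3 S456
G1 X154.3676 Y61.0918 F2237
G1 X162.8481 Y58.9219
G1 X166.4391 Y50.9387
G1 X162.4365 Y43.1537
G1 X153.8544 Y41.4291
G1 X147.1552 Y47.0637
G1 X147.3836 Y55.8144
M5
G0 X213.0031 Y41.0641
M3 S456
G1 X46.9856 Y94.3699 F2237
G1 X145.5506 Y53.2141
G1 X235.8043 Y67.5838
G1 X47.5307 Y47.0427
G1 X213.0031 Y41.0641
M5
G0 X50.6238 Y23.6603
M3 S456
G1 X53.3008 Y34.6160 F2237
G1 X66.5043 Y47.0559
G1 X84.3047 Y59.1335
G1 X100.7725 Y69.0022
G1 X109.9780 Y74.8154
G1 X105.9917 Y74.7267
M5
G0 X0.0000 Y0.0000

viewBox `0 0 255.4808 103.5466` with mm width/height → 1 unit = 1 mm. Flip: y_m = 103.5466 − y_svg.

**Shape 1** — `<path>` regular polygon, stroke `#ff00ff` → score (S456, F2237). Machine vertices: (147.3836,55.8144) → (154.3676,61.0918) → (162.8481,58.9219) → (166.4391,50.9387) → (162.4365,43.1537) → (153.8544,41.4291) → (147.1552,47.0637) → (147.3836,55.8144). Closed: final G1 returns to the first vertex.

**Shape 2** — `<path>` closed polygon, stroke `#ff00ff` → score (S456, F2237). Machine vertices: (213.0031,41.0641) → (46.9856,94.3699) → (145.5506,53.2141) → (235.8043,67.5838) → (47.5307,47.0427) → (213.0031,41.0641). Closed: final G1 returns to the first vertex.

**Shape 3** — `<path>` cubic bezier, stroke `#ff00ff` → score (S456, F2237). Control points (SVG): P0=(50.6238,79.8863), P1=(41.4981,60.6901), P2=(131.1093,21.5094), P3=(105.9917,28.8199); sampled at t=k/6. Machine vertices: (50.6238,23.6603) → (53.3008,34.6160) → (66.5043,47.0559) → (84.3047,59.1335) → (100.7725,69.0022) → (109.9780,74.8154) → (105.9917,74.7267). Open path.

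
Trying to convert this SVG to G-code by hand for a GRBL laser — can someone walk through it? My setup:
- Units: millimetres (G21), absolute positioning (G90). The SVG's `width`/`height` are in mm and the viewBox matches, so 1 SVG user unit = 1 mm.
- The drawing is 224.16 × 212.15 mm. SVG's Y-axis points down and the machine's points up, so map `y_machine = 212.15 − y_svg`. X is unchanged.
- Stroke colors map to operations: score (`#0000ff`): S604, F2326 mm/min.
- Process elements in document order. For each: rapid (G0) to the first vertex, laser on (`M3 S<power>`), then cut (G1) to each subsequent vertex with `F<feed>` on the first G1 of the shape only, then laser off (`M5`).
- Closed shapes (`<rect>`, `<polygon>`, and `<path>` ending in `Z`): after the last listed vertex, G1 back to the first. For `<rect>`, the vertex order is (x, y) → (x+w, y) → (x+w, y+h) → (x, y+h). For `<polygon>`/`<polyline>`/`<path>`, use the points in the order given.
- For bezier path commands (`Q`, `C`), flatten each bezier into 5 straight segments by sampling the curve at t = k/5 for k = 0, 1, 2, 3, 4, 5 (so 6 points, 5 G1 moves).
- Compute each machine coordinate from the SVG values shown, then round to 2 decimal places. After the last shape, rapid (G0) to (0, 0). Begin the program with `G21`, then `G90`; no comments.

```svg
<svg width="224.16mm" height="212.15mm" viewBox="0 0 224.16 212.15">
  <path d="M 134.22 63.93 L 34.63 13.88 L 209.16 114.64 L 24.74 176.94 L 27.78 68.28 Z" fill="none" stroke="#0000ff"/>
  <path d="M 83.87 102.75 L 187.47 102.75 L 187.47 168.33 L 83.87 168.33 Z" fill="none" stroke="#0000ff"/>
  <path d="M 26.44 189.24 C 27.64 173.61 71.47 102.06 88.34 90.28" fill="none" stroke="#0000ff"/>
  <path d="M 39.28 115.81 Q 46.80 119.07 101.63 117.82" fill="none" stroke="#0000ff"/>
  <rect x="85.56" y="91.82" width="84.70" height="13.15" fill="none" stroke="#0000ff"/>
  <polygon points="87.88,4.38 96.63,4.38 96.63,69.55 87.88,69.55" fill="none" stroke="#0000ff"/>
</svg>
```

1 u = 1 mm; y_m = 212.15 − y.

[1] `<path>` closed polygon, #0000ff→score S604 F2326: (134.22,148.22) → (34.63,198.27) → (209.16,97.51) → (24.74,35.21) → (27.78,143.87) → (134.22,148.22) (closed)

[2] `<path>` rectangle, #0000ff→score S604 F2326: (83.87,109.40) → (187.47,109.40) → (187.47,43.82) → (83.87,43.82) → (83.87,109.40) (closed)

[3] `<path>` cubic bezier, #0000ff→score S604 F2326: (26.44,22.91) → (31.72,38.07) → (43.89,61.10) → (59.61,86.45) → (75.54,108.56) → (88.34,121.87)

[4] `<path>` quadratic bezier, #0000ff→score S604 F2326: (39.28,96.34) → (44.18,95.22) → (52.87,94.45) → (65.34,94.05) → (81.59,94.01) → (101.63,94.33)

[5] `<rect>` rectangle, #0000ff→score S604 F2326: (85.56,120.33) → (170.26,120.33) → (170.26,107.18) → (85.56,107.18) → (85.56,120.33) (closed)

[6] `<polygon>` rectangle, #0000ff→score S604 F2326: (87.88,207.77) → (96.63,207.77) → (96.63,142.60) → (87.88,142.60) → (87.88,207.77) (closed)

G21
G90
G0 X134.22 Y148.22
M3 S604
G1 X34.63 Y198.27 F2326
G1 X209.16 Y97.51
G1 X24.74 Y35.21
G1 X27.78 Y143.87
G1 X134.22 Y148.22
M5
G0 X83.87 Y109.40
M3 S604
G1 X187.47 Y109.40 F2326
G1 X187.47 Y43.82
G1 X83.87 Y43.82
G1 X83.87 Y109.40
M5
G0 X26.44 Y22.91
M3 S604
G1 X31.72 Y38.07 F2326
G1 X43.89 Y61.10
G1 X59.61 Y86.45
G1 X75.54 Y108.56
G1 X88.34 Y121.87
M5
G0 X39.28 Y96.34
M3 S604
G1 X44.18 Y95.22 F2326
G1 X52.87 Y94.45
G1 X65.34 Y94.05
G1 X81.59 Y94.01
G1 X101.63 Y94.33
M5
G0 X85.56 Y120.33
M3 S604
G1 X170.26 Y120.33 F2326
G1 X170.26 Y107.18
G1 X85.56 Y107.18
G1 X85.56 Y120.33
M5
G0 X87.88 Y207.77
M3 S604
G1 X96.63 Y207.77 F2326
G1 X96.63 Y142.60
G1 X87.88 Y142.60
G1 X87.88 Y207.77
M5
G0 X0.00 Y0.00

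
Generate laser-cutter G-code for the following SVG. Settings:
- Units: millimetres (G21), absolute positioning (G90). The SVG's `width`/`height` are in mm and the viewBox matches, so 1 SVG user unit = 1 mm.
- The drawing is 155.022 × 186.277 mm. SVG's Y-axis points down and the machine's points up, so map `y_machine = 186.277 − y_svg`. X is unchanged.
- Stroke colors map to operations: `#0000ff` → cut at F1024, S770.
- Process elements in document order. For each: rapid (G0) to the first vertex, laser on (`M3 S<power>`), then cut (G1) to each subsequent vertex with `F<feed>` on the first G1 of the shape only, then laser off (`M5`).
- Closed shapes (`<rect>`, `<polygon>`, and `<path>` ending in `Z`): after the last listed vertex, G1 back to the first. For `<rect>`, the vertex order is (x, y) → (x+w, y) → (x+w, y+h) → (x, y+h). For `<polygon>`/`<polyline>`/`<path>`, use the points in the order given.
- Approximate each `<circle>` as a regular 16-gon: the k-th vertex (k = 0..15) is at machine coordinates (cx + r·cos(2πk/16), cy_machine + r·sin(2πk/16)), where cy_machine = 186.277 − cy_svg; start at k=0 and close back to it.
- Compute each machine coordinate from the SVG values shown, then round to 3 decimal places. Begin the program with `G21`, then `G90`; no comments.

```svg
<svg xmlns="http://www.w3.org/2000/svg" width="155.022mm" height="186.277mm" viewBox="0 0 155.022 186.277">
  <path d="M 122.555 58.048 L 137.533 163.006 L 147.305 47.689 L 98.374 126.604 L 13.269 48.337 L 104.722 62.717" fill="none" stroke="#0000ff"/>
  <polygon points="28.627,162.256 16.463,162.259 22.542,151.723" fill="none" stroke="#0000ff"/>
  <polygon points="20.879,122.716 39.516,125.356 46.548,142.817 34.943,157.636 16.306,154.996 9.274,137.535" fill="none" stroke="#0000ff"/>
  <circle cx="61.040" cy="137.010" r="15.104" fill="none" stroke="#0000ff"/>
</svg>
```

1 u = 1 mm; y_m = 186.277 − y.

[1] `<path>` open polyline, #0000ff→cut S770 F1024: (122.555,128.229) → (137.533,23.271) → (147.305,138.588) → (98.374,59.673) → (13.269,137.940) → (104.722,123.560)

[2] `<polygon>` regular polygon, #0000ff→cut S770 F1024: (28.627,24.021) → (16.463,24.018) → (22.542,34.554) → (28.627,24.021) (closed)

[3] `<polygon>` regular polygon, #0000ff→cut S770 F1024: (20.879,63.561) → (39.516,60.921) → (46.548,43.460) → (34.943,28.641) → (16.306,31.281) → (9.274,48.742) → (20.879,63.561) (closed)

[4] `<circle>` circle, #0000ff→cut S770 F1024: (76.144,49.267) → (74.994,55.047) → (71.720,59.947) → (66.820,63.221) → (61.040,64.371) → (55.260,63.221) → (50.360,59.947) → (47.086,55.047) → (45.936,49.267) → (47.086,43.487) → (50.360,38.587) → (55.260,35.313) → (61.040,34.163) → (66.820,35.313) → (71.720,38.587) → (74.994,43.487) → (76.144,49.267) (closed)

G21
G90
G0 X122.555 Y128.229
M3 S770
G1 X137.533 Y23.271 F1024
G1 X147.305 Y138.588
G1 X98.374 Y59.673
G1 X13.269 Y137.940
G1 X104.722 Y123.560
M5
G0 X28.627 Y24.021
M3 S770
G1 X16.463 Y24.018 F1024
G1 X22.542 Y34.554
G1 X28.627 Y24.021
M5
G0 X20.879 Y63.561
M3 S770
G1 X39.516 Y60.921 F1024
G1 X46.548 Y43.460
G1 X34.943 Y28.641
G1 X16.306 Y31.281
G1 X9.274 Y48.742
G1 X20.879 Y63.561
M5
G0 X76.144 Y49.267
M3 S770
G1 X74.994 Y55.047 F1024
G1 X71.720 Y59.947
G1 X66.820 Y63.221
G1 X61.040 Y64.371
G1 X55.260 Y63.221
G1 X50.360 Y59.947
G1 X47.086 Y55.047
G1 X45.936 Y49.267
G1 X47.086 Y43.487
G1 X50.360 Y38.587
G1 X55.260 Y35.313
G1 X61.040 Y34.163
G1 X66.820 Y35.313
G1 X71.720 Y38.587
G1 X74.994 Y43.487
G1 X76.144 Y49.267
M5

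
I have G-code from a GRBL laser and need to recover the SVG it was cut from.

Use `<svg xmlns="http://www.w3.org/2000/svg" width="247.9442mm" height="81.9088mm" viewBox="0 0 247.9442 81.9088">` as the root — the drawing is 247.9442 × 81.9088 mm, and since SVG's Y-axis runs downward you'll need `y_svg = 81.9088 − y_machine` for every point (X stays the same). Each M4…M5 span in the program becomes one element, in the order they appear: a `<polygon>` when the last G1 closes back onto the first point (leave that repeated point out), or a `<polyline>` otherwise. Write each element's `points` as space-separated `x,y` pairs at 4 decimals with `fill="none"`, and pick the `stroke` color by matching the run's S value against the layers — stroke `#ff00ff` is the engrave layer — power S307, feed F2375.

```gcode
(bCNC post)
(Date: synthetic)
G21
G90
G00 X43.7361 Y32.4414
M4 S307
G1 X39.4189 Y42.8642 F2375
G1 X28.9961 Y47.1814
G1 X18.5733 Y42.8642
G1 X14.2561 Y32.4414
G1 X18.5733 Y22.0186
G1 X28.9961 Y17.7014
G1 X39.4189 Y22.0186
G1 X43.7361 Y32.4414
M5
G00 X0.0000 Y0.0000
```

y_svg = 81.9088 − y_m. Every run uses S307, so all elements get stroke `#ff00ff` (engrave).

[1] closed run; points: 43.7361,49.4674 39.4189,39.0446 28.9961,34.7274 18.5733,39.0446 14.2561,49.4674 18.5733,59.8902 28.9961,64.2074 39.4189,59.8902

<svg xmlns="http://www.w3.org/2000/svg" width="247.9442mm" height="81.9088mm" viewBox="0 0 247.9442 81.9088">
  <polygon points="43.7361,49.4674 39.4189,39.0446 28.9961,34.7274 18.5733,39.0446 14.2561,49.4674 18.5733,59.8902 28.9961,64.2074 39.4189,59.8902" fill="none" stroke="#ff00ff"/>
</svg>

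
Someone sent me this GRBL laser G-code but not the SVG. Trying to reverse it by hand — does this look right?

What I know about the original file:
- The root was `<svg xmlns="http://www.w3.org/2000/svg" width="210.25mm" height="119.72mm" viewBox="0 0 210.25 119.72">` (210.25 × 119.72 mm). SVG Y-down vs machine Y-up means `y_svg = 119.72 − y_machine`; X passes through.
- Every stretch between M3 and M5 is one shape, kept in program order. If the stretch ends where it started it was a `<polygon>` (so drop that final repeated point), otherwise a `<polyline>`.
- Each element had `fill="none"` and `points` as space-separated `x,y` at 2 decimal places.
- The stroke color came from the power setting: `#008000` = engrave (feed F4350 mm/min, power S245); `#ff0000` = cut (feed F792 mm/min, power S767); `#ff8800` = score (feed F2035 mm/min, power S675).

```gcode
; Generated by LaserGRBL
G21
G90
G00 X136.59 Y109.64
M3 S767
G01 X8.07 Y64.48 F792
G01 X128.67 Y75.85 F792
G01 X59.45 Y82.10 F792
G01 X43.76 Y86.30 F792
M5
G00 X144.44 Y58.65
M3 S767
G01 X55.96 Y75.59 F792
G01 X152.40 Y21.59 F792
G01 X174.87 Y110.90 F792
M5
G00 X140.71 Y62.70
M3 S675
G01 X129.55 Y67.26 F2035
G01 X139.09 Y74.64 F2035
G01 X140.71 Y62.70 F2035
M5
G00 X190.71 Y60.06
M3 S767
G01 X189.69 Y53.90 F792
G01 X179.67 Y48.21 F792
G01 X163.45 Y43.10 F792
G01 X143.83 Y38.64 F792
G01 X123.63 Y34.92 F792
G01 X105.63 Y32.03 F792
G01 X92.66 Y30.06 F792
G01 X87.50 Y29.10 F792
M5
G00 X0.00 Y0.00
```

<svg xmlns="http://www.w3.org/2000/svg" width="210.25mm" height="119.72mm" viewBox="0 0 210.25 119.72">
  <polyline points="136.59,10.08 8.07,55.24 128.67,43.87 59.45,37.62 43.76,33.42" fill="none" stroke="#ff0000"/>
  <polyline points="144.44,61.07 55.96,44.13 152.40,98.13 174.87,8.82" fill="none" stroke="#ff0000"/>
  <polygon points="140.71,57.02 129.55,52.46 139.09,45.08" fill="none" stroke="#ff8800"/>
  <polyline points="190.71,59.66 189.69,65.82 179.67,71.51 163.45,76.62 143.83,81.08 123.63,84.80 105.63,87.69 92.66,89.66 87.50,90.62" fill="none" stroke="#ff0000"/>
</svg>

y_svg = 119.72 − y_m.

[1] S767→`#ff0000` (cut); open run; points: 136.59,10.08 8.07,55.24 128.67,43.87 59.45,37.62 43.76,33.42

[2] S767→`#ff0000` (cut); open run; points: 144.44,61.07 55.96,44.13 152.40,98.13 174.87,8.82

[3] S675→`#ff8800` (score); closed run; points: 140.71,57.02 129.55,52.46 139.09,45.08

[4] S767→`#ff0000` (cut); open run; points: 190.71,59.66 189.69,65.82 179.67,71.51 163.45,76.62 143.83,81.08 123.63,84.80 105.63,87.69 92.66,89.66 87.50,90.62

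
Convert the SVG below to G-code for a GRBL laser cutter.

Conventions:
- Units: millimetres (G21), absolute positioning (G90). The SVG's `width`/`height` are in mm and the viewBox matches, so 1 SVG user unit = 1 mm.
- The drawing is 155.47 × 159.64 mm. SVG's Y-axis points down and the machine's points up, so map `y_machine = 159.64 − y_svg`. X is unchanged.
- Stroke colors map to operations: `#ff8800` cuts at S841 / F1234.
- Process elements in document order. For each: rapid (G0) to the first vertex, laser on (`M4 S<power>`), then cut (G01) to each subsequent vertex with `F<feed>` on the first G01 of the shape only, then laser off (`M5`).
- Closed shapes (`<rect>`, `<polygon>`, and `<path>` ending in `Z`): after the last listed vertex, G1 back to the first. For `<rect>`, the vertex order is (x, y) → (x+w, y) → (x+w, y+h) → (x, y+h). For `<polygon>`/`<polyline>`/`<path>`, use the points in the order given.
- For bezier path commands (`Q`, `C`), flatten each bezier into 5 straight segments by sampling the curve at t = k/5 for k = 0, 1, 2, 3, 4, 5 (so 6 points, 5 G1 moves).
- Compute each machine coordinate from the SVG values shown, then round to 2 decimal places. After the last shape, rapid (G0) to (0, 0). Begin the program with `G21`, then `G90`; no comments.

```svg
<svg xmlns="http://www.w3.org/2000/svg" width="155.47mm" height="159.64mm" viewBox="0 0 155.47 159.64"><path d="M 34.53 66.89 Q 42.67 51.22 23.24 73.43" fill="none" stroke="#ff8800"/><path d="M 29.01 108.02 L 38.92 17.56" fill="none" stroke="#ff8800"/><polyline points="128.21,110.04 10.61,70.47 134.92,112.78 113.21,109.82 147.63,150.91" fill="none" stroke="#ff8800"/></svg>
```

viewBox `0 0 155.47 159.64` with mm width/height → 1 unit = 1 mm. Flip: y_m = 159.64 − y_svg.

**Shape 1** — `<path>` quadratic bezier, stroke `#ff8800` → cut (S841, F1234). Control points (SVG): P0=(34.53,66.89), P1=(42.67,51.22), P2=(23.24,73.43); sampled at t=k/5. Machine vertices: (34.53,92.75) → (36.68,97.50) → (36.63,99.23) → (34.37,97.92) → (29.91,93.58) → (23.24,86.21). Open path.

**Shape 2** — `<path>` line segment, stroke `#ff8800` → cut (S841, F1234). Machine vertices: (29.01,51.62) → (38.92,142.08). Open path.

**Shape 3** — `<polyline>` open polyline, stroke `#ff8800` → cut (S841, F1234). Machine vertices: (128.21,49.60) → (10.61,89.17) → (134.92,46.86) → (113.21,49.82) → (147.63,8.73). Open path.

G21
G90
G0 X34.53 Y92.75
M4 S841
G01 X36.68 Y97.50 F1234
G01 X36.63 Y99.23
G01 X34.37 Y97.92
G01 X29.91 Y93.58
G01 X23.24 Y86.21
M5
G0 X29.01 Y51.62
M4 S841
G01 X38.92 Y142.08 F1234
M5
G0 X128.21 Y49.60
M4 S841
G01 X10.61 Y89.17 F1234
G01 X134.92 Y46.86
G01 X113.21 Y49.82
G01 X147.63 Y8.73
M5
G0 X0.00 Y0.00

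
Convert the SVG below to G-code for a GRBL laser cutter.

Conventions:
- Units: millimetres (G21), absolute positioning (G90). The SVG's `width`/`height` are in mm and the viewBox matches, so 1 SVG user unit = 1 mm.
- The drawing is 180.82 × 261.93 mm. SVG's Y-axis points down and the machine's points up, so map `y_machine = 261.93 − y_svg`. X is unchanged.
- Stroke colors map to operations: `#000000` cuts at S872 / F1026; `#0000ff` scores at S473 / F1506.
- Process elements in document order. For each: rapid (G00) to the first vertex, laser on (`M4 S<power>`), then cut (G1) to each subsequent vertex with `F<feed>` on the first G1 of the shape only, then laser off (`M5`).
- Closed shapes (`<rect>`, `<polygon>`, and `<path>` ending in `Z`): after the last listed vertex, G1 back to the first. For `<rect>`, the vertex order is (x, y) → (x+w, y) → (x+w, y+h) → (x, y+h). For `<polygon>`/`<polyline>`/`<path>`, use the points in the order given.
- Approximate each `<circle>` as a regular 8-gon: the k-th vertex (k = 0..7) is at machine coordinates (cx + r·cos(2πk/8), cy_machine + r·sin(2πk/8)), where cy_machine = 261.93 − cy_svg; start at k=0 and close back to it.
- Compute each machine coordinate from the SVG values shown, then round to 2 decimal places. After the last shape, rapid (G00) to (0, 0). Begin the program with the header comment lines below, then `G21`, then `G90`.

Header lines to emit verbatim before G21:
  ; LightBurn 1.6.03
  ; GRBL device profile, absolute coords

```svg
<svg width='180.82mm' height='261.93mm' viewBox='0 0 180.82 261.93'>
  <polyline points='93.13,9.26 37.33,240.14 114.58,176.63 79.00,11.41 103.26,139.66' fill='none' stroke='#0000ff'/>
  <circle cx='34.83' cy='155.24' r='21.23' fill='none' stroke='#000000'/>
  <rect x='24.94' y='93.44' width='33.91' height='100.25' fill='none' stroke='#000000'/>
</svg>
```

; LightBurn 1.6.03
; GRBL device profile, absolute coords
G21
G90
G00 X93.13 Y252.67
M4 S473
G1 X37.33 Y21.79 F1506
G1 X114.58 Y85.30
G1 X79.00 Y250.52
G1 X103.26 Y122.27
M5
G00 X56.06 Y106.69
M4 S872
G1 X49.84 Y121.70 F1026
G1 X34.83 Y127.92
G1 X19.82 Y121.70
G1 X13.60 Y106.69
G1 X19.82 Y91.68
G1 X34.83 Y85.46
G1 X49.84 Y91.68
G1 X56.06 Y106.69
M5
G00 X24.94 Y168.49
M4 S872
G1 X58.85 Y168.49 F1026
G1 X58.85 Y68.24
G1 X24.94 Y68.24
G1 X24.94 Y168.49
M5
G00 X0.00 Y0.00

viewBox `0 0 180.82 261.93` with mm width/height → 1 unit = 1 mm. Flip: y_m = 261.93 − y_svg.

**Shape 1** — `<polyline>` open polyline, stroke `#0000ff` → score (S473, F1506). Machine vertices: (93.13,252.67) → (37.33,21.79) → (114.58,85.30) → (79.00,250.52) → (103.26,122.27). Open path.

**Shape 2** — `<circle>` circle, stroke `#000000` → cut (S872, F1026). Machine vertices: (56.06,106.69) → (49.84,121.70) → (34.83,127.92) → (19.82,121.70) → (13.60,106.69) → (19.82,91.68) → (34.83,85.46) → (49.84,91.68) → (56.06,106.69). Closed: final G1 returns to the first vertex.

**Shape 3** — `<rect>` rectangle, stroke `#000000` → cut (S872, F1026). Machine vertices: (24.94,168.49) → (58.85,168.49) → (58.85,68.24) → (24.94,68.24) → (24.94,168.49). Closed: final G1 returns to the first vertex.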